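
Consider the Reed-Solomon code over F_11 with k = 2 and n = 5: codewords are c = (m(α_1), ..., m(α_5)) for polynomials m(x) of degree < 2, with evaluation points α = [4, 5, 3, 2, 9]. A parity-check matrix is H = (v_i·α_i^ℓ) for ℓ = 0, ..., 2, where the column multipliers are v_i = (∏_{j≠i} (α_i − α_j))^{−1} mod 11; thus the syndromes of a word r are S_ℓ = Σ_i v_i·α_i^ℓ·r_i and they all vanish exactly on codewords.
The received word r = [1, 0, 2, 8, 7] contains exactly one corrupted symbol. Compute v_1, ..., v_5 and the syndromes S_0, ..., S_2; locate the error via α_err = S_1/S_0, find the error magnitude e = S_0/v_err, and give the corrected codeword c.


S = (3, 6, 1), error at position 4, error magnitude e = 5, c = [1, 0, 2, 3, 7].

Step 1: column multipliers v_i = (∏_{j≠i}(α_i − α_j))^{−1} mod 11.
  i = 1 (α = 4): (4−5)(4−3)(4−2)(4−9) = (−1)·1·2·(−5) = 10 ≡ 10, so v_1 = 10^{−1} = 10 (mod 11).
  i = 2 (α = 5): (5−4)(5−3)(5−2)(5−9) = 1·2·3·(−4) = −24 ≡ 9, so v_2 = 9^{−1} = 5 (mod 11).
  i = 3 (α = 3): (3−4)(3−5)(3−2)(3−9) = (−1)·(−2)·1·(−6) = −12 ≡ 10, so v_3 = 10^{−1} = 10 (mod 11).
  i = 4 (α = 2): (2−4)(2−5)(2−3)(2−9) = (−2)·(−3)·(−1)·(−7) = 42 ≡ 9, so v_4 = 9^{−1} = 5 (mod 11).
  i = 5 (α = 9): (9−4)(9−5)(9−3)(9−2) = 5·4·6·7 = 840 ≡ 4, so v_5 = 4^{−1} = 3 (mod 11).
  v = [10, 5, 10, 5, 3].
Step 2: syndromes of r = [1, 0, 2, 8, 7] (all sums mod 11).
  S_0 = Σ v_i r_i = 10·1 + 5·0 + 10·2 + 5·8 + 3·7 = 91 ≡ 3.
  S_1 = Σ v_i α_i r_i = 10·4·1 + 5·5·0 + 10·3·2 + 5·2·8 + 3·9·7 = 369 ≡ 6.
  α_i^2 mod 11 = [5, 3, 9, 4, 4].
  S_2 = Σ v_i α_i^2 r_i = 10·5·1 + 5·3·0 + 10·9·2 + 5·4·8 + 3·4·7 = 474 ≡ 1.
  S = (3, 6, 1) ≠ 0, so r is not a codeword (an error is present).
Step 3: locate the error. For a single error e at position i, S_ℓ = v_i·e·α_i^ℓ, so α_err = S_1/S_0.
  S_0^{−1} = 3^{−1} = 4 (mod 11), so α_err = 6·4 = 24 ≡ 2 = α_4. Error position i = 4.
  Consistency check: S_2/S_1 = 1·2 = 2 ≡ 2 = α_err ✓ (single-error assumption holds).
Step 4: error magnitude e = S_0/v_4 = S_0·∏_{j≠4}(α_4 − α_j) = 3·9 = 27 ≡ 5 (mod 11).
Step 5: correct position 4: c_4 = r_4 − e = 8 − 5 ≡ 3 (mod 11). Hence c = [1, 0, 2, 3, 7].
  Check: interpolating c through the α_i gives m(x) = 5 + 10·x (degree < 2) with m(α_i) = c_i for every i, so c is indeed a codeword.


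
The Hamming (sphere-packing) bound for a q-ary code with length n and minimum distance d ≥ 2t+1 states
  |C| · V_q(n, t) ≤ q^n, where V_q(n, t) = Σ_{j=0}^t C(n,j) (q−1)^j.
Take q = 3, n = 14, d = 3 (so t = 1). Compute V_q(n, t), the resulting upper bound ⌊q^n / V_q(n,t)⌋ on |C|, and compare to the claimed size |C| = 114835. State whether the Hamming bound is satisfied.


V_q(n, t) = 29, q^n = 4782969, Hamming bound = 164929, |C| = 114835 ≤ bound (satisfied).

Step 1: Compute V_q(n, t) = Σ_{j=0}^1 C(n, j) (q−1)^j.
  j = 0: C(14,0)·(2)^0 = 1·1 = 1.
  j = 1: C(14,1)·(2)^1 = 14·2 = 28.
  V_q(n, t) = 1 + 28 = 29.
Step 2: q^n = 3^14 = 4782969.
Step 3: Hamming bound ⌊q^n / V_q(n,t)⌋ = ⌊4782969/29⌋ = 164929.
Step 4: Compare |C| = 114835 to 164929: satisfied.
The claimed |C| lies below the Hamming bound.


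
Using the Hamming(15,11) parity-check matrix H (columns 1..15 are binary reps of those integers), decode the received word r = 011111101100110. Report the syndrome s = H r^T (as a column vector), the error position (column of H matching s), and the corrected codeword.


s = (0, 0, 0, 1)^T, error position = 1, corrected codeword c = 111111101100110

Compute s = H r^T mod 2 one row at a time:
  s_1 = 0 + 1 + 1 + 0 + 0 + 1 + 1 + 0 = 4 ≡ 0 (mod 2).
  s_2 = 1 + 1 + 1 + 1 + 0 + 1 + 1 + 0 = 6 ≡ 0 (mod 2).
  s_3 = 1 + 1 + 1 + 1 + 1 + 0 + 1 + 0 = 6 ≡ 0 (mod 2).
  s_4 = 0 + 1 + 1 + 1 + 1 + 0 + 1 + 0 = 5 ≡ 1 (mod 2).
s = (0, 0, 0, 1)^T — this equals column 1 of H (binary 0001), so error is at position 1.
Correct: flip bit 1 of r = 011111101100110 to get c = 111111101100110.


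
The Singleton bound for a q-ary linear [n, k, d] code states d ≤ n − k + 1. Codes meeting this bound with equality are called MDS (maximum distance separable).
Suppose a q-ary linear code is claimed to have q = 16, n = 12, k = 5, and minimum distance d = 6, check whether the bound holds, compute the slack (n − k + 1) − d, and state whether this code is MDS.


Singleton RHS = n − k + 1 = 8, slack = 2, bound satisfied, not MDS.

Singleton bound: d ≤ n − k + 1.
Here n = 12, k = 5, so n − k + 1 = 8.
Given d = 6, check d ≤ 8: YES.
Slack = (n − k + 1) − d = 2.
The code is NOT MDS (slack = 2 > 0).
Description: the claimed parameters are [12, 5, 6]_16; such a code would be non-MDS.


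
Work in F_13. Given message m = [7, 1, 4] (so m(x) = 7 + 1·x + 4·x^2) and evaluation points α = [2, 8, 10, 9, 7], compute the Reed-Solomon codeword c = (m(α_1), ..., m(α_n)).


c = [12, 11, 1, 2, 2]

Message polynomial: m(x) = 7 + 1·x + 4·x^2 (mod 13).
For each evaluation point α_i, compute m(α_i) mod 13:
  α_1 = 2: Horner steps 4 → 9 → 12, so m(2) = 12.
  α_2 = 8: Horner steps 4 → 7 → 11, so m(8) = 11.
  α_3 = 10: Horner steps 4 → 2 → 1, so m(10) = 1.
  α_4 = 9: Horner steps 4 → 11 → 2, so m(9) = 2.
  α_5 = 7: Horner steps 4 → 3 → 2, so m(7) = 2.
Codeword c = [12, 11, 1, 2, 2] ∈ F_13^5.


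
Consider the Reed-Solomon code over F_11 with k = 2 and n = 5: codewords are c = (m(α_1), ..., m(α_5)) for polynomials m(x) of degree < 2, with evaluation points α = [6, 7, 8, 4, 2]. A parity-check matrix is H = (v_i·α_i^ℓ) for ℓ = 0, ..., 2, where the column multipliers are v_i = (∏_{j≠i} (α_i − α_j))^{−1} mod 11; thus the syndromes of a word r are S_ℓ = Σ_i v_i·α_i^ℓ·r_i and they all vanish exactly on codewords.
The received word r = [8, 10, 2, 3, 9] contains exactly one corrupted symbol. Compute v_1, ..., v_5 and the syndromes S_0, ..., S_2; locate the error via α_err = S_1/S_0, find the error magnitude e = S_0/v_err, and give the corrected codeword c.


S = (7, 5, 2), error at position 2, error magnitude e = 5, c = [8, 5, 2, 3, 9].

Step 1: column multipliers v_i = (∏_{j≠i}(α_i − α_j))^{−1} mod 11.
  i = 1 (α = 6): (6−7)(6−8)(6−4)(6−2) = (−1)·(−2)·2·4 = 16 ≡ 5, so v_1 = 5^{−1} = 9 (mod 11).
  i = 2 (α = 7): (7−6)(7−8)(7−4)(7−2) = 1·(−1)·3·5 = −15 ≡ 7, so v_2 = 7^{−1} = 8 (mod 11).
  i = 3 (α = 8): (8−6)(8−7)(8−4)(8−2) = 2·1·4·6 = 48 ≡ 4, so v_3 = 4^{−1} = 3 (mod 11).
  i = 4 (α = 4): (4−6)(4−7)(4−8)(4−2) = (−2)·(−3)·(−4)·2 = −48 ≡ 7, so v_4 = 7^{−1} = 8 (mod 11).
  i = 5 (α = 2): (2−6)(2−7)(2−8)(2−4) = (−4)·(−5)·(−6)·(−2) = 240 ≡ 9, so v_5 = 9^{−1} = 5 (mod 11).
  v = [9, 8, 3, 8, 5].
Step 2: syndromes of r = [8, 10, 2, 3, 9] (all sums mod 11).
  S_0 = Σ v_i r_i = 9·8 + 8·10 + 3·2 + 8·3 + 5·9 = 227 ≡ 7.
  S_1 = Σ v_i α_i r_i = 9·6·8 + 8·7·10 + 3·8·2 + 8·4·3 + 5·2·9 = 1226 ≡ 5.
  α_i^2 mod 11 = [3, 5, 9, 5, 4].
  S_2 = Σ v_i α_i^2 r_i = 9·3·8 + 8·5·10 + 3·9·2 + 8·5·3 + 5·4·9 = 970 ≡ 2.
  S = (7, 5, 2) ≠ 0, so r is not a codeword (an error is present).
Step 3: locate the error. For a single error e at position i, S_ℓ = v_i·e·α_i^ℓ, so α_err = S_1/S_0.
  S_0^{−1} = 7^{−1} = 8 (mod 11), so α_err = 5·8 = 40 ≡ 7 = α_2. Error position i = 2.
  Consistency check: S_2/S_1 = 2·9 = 18 ≡ 7 = α_err ✓ (single-error assumption holds).
Step 4: error magnitude e = S_0/v_2 = S_0·∏_{j≠2}(α_2 − α_j) = 7·7 = 49 ≡ 5 (mod 11).
Step 5: correct position 2: c_2 = r_2 − e = 10 − 5 ≡ 5 (mod 11). Hence c = [8, 5, 2, 3, 9].
  Check: interpolating c through the α_i gives m(x) = 4 + 8·x (degree < 2) with m(α_i) = c_i for every i, so c is indeed a codeword.


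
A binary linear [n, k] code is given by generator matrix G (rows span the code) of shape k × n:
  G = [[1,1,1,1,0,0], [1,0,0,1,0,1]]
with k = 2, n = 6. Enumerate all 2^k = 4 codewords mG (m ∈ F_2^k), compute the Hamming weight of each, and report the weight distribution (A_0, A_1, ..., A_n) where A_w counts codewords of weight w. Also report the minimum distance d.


Weight distribution: A_0 = 1, A_3 = 2, A_4 = 1. Minimum distance d = 3.

Enumerate all 2^2 = 4 messages m ∈ F_2^2.
For each, compute codeword c = mG in F_2^6, then tally its weight.
  m = 00 → c = 000000, weight = 0.
  m = 10 → c = 111100, weight = 4.
  m = 01 → c = 100101, weight = 3.
  m = 11 → c = 011001, weight = 3.
Tally weights:
  weight 0: 1 codewords.
  weight 3: 2 codewords.
  weight 4: 1 codewords.
Minimum distance d = smallest w > 0 with A_w > 0 = 3.
Sanity: Σ A_w = 4 = 2^2 = 4 ✓.


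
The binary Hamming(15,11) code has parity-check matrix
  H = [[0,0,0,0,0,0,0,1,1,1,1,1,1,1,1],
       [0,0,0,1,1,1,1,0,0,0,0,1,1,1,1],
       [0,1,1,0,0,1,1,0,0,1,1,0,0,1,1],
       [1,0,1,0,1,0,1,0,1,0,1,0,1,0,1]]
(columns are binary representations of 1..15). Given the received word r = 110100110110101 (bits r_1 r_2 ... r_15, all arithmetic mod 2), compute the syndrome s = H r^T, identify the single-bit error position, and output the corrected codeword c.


s = (1, 0, 1, 1)^T, error position = 11, corrected codeword c = 110100110100101

Compute s = H r^T mod 2 one row at a time:
  s_1 = 1 + 0 + 1 + 1 + 0 + 1 + 0 + 1 = 5 ≡ 1 (mod 2).
  s_2 = 1 + 0 + 0 + 1 + 0 + 1 + 0 + 1 = 4 ≡ 0 (mod 2).
  s_3 = 1 + 0 + 0 + 1 + 1 + 1 + 0 + 1 = 5 ≡ 1 (mod 2).
  s_4 = 1 + 0 + 0 + 1 + 0 + 1 + 1 + 1 = 5 ≡ 1 (mod 2).
s = (1, 0, 1, 1)^T — this equals column 11 of H (binary 1011), so error is at position 11.
Correct: flip bit 11 of r = 110100110110101 to get c = 110100110100101.


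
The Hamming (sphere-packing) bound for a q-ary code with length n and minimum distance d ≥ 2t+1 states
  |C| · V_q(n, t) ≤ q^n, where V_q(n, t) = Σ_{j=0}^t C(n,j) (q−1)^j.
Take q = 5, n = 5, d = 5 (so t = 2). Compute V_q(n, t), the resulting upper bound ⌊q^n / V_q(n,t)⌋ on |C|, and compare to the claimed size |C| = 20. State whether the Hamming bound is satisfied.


V_q(n, t) = 181, q^n = 3125, Hamming bound = 17, |C| = 20 > bound (violated).

Step 1: Compute V_q(n, t) = Σ_{j=0}^2 C(n, j) (q−1)^j.
  j = 0: C(5,0)·(4)^0 = 1·1 = 1.
  j = 1: C(5,1)·(4)^1 = 5·4 = 20.
  j = 2: C(5,2)·(4)^2 = 10·16 = 160.
  V_q(n, t) = 1 + 20 + 160 = 181.
Step 2: q^n = 5^5 = 3125.
Step 3: Hamming bound ⌊q^n / V_q(n,t)⌋ = ⌊3125/181⌋ = 17.
Step 4: Compare |C| = 20 to 17: violated.
The claimed |C| lies above the Hamming bound, so no 5-ary code of length 5 with d ≥ 5 can have 20 codewords.


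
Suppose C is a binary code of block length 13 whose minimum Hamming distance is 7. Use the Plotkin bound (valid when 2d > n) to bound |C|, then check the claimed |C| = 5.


Plotkin bound M ≤ 14; given |C| = 5 ≤ bound (satisfied).

Check applicability: 2d = 14, n = 13.
2d − n = 1 > 0, so Plotkin applies.
Compute d/(2d−n) = 7/1 ≈ 7.0000.
⌊d/(2d−n)⌋ = 7.
Plotkin bound: M ≤ 2·7 = 14.
Given |C| = 5, check: satisfied.
This |C| is below the Plotkin bound.


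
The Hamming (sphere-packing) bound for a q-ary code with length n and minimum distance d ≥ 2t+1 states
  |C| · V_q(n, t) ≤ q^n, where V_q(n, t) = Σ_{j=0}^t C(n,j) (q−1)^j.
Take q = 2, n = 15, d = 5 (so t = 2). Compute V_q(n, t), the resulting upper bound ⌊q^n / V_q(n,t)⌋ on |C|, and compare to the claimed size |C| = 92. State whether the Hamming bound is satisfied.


V_q(n, t) = 121, q^n = 32768, Hamming bound = 270, |C| = 92 ≤ bound (satisfied).

Step 1: Compute V_q(n, t) = Σ_{j=0}^2 C(n, j) (q−1)^j.
  j = 0: C(15,0)·(1)^0 = 1·1 = 1.
  j = 1: C(15,1)·(1)^1 = 15·1 = 15.
  j = 2: C(15,2)·(1)^2 = 105·1 = 105.
  V_q(n, t) = 1 + 15 + 105 = 121.
Step 2: q^n = 2^15 = 32768.
Step 3: Hamming bound ⌊q^n / V_q(n,t)⌋ = ⌊32768/121⌋ = 270.
Step 4: Compare |C| = 92 to 270: satisfied.
The claimed |C| lies below the Hamming bound.


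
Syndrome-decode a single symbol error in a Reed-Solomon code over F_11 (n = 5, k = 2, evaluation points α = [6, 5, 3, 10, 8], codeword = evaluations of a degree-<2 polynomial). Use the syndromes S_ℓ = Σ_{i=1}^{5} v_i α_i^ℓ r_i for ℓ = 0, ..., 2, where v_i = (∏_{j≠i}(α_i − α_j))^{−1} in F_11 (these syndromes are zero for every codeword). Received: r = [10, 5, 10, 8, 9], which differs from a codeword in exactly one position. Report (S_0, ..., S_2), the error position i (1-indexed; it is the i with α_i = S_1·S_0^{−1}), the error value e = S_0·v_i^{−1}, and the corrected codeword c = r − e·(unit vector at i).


S = (4, 1, 3), error at position 3, error magnitude e = 4, c = [10, 5, 6, 8, 9].

Step 1: column multipliers v_i = (∏_{j≠i}(α_i − α_j))^{−1} mod 11.
  i = 1 (α = 6): (6−5)(6−3)(6−10)(6−8) = 1·3·(−4)·(−2) = 24 ≡ 2, so v_1 = 2^{−1} = 6 (mod 11).
  i = 2 (α = 5): (5−6)(5−3)(5−10)(5−8) = (−1)·2·(−5)·(−3) = −30 ≡ 3, so v_2 = 3^{−1} = 4 (mod 11).
  i = 3 (α = 3): (3−6)(3−5)(3−10)(3−8) = (−3)·(−2)·(−7)·(−5) = 210 ≡ 1, so v_3 = 1^{−1} = 1 (mod 11).
  i = 4 (α = 10): (10−6)(10−5)(10−3)(10−8) = 4·5·7·2 = 280 ≡ 5, so v_4 = 5^{−1} = 9 (mod 11).
  i = 5 (α = 8): (8−6)(8−5)(8−3)(8−10) = 2·3·5·(−2) = −60 ≡ 6, so v_5 = 6^{−1} = 2 (mod 11).
  v = [6, 4, 1, 9, 2].
Step 2: syndromes of r = [10, 5, 10, 8, 9] (all sums mod 11).
  S_0 = Σ v_i r_i = 6·10 + 4·5 + 1·10 + 9·8 + 2·9 = 180 ≡ 4.
  S_1 = Σ v_i α_i r_i = 6·6·10 + 4·5·5 + 1·3·10 + 9·10·8 + 2·8·9 = 1354 ≡ 1.
  α_i^2 mod 11 = [3, 3, 9, 1, 9].
  S_2 = Σ v_i α_i^2 r_i = 6·3·10 + 4·3·5 + 1·9·10 + 9·1·8 + 2·9·9 = 564 ≡ 3.
  S = (4, 1, 3) ≠ 0, so r is not a codeword (an error is present).
Step 3: locate the error. For a single error e at position i, S_ℓ = v_i·e·α_i^ℓ, so α_err = S_1/S_0.
  S_0^{−1} = 4^{−1} = 3 (mod 11), so α_err = 1·3 = 3 ≡ 3 = α_3. Error position i = 3.
  Consistency check: S_2/S_1 = 3·1 = 3 ≡ 3 = α_err ✓ (single-error assumption holds).
Step 4: error magnitude e = S_0/v_3 = S_0·∏_{j≠3}(α_3 − α_j) = 4·1 = 4 ≡ 4 (mod 11).
Step 5: correct position 3: c_3 = r_3 − e = 10 − 4 ≡ 6 (mod 11). Hence c = [10, 5, 6, 8, 9].
  Check: interpolating c through the α_i gives m(x) = 2 + 5·x (degree < 2) with m(α_i) = c_i for every i, so c is indeed a codeword.


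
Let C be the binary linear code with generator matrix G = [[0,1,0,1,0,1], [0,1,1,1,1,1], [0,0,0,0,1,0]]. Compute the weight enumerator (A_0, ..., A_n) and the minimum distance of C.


Weight distribution: A_0 = 1, A_1 = 2, A_2 = 1, A_3 = 1, A_4 = 2, A_5 = 1. Minimum distance d = 1.

Enumerate all 2^3 = 8 messages m ∈ F_2^3.
For each, compute codeword c = mG in F_2^6, then tally its weight.
  m = 000 → c = 000000, weight = 0.
  m = 100 → c = 010101, weight = 3.
  m = 010 → c = 011111, weight = 5.
  m = 110 → c = 001010, weight = 2.
  m = 001 → c = 000010, weight = 1.
  m = 101 → c = 010111, weight = 4.
  m = 011 → c = 011101, weight = 4.
  m = 111 → c = 001000, weight = 1.
Tally weights:
  weight 0: 1 codewords.
  weight 1: 2 codewords.
  weight 2: 1 codewords.
  weight 3: 1 codewords.
  weight 4: 2 codewords.
  weight 5: 1 codewords.
Minimum distance d = smallest w > 0 with A_w > 0 = 1.
Sanity: Σ A_w = 8 = 2^3 = 8 ✓.


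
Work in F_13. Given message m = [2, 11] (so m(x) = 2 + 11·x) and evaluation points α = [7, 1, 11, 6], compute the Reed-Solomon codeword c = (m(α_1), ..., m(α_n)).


c = [1, 0, 6, 3]

Message polynomial: m(x) = 2 + 11·x (mod 13).
For each evaluation point α_i, compute m(α_i) mod 13:
  α_1 = 7: Horner steps 11 → 1, so m(7) = 1.
  α_2 = 1: Horner steps 11 → 0, so m(1) = 0.
  α_3 = 11: Horner steps 11 → 6, so m(11) = 6.
  α_4 = 6: Horner steps 11 → 3, so m(6) = 3.
Codeword c = [1, 0, 6, 3] ∈ F_13^4.


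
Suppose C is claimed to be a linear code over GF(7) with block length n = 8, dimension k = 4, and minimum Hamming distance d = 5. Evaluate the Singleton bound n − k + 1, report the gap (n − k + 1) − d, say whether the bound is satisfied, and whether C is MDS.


Singleton RHS = n − k + 1 = 5, slack = 0, bound satisfied, MDS.

Singleton bound: d ≤ n − k + 1.
Here n = 8, k = 4, so n − k + 1 = 5.
Given d = 5, check d ≤ 5: YES.
Slack = (n − k + 1) − d = 0.
The code is MDS (slack = 0).
Description: the claimed parameters are [8, 4, 5]_7; such a code would be MDS (meets Singleton bound).


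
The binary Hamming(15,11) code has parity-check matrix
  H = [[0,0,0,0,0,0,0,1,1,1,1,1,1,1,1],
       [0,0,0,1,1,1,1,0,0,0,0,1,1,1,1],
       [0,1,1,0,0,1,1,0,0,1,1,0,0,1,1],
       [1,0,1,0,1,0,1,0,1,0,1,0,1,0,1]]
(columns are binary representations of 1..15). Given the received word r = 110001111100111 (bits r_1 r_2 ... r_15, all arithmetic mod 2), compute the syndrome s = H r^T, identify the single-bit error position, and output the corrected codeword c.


s = (0, 1, 0, 1)^T, error position = 5, corrected codeword c = 110011111100111

Compute s = H r^T mod 2 one row at a time:
  s_1 = 1 + 1 + 1 + 0 + 0 + 1 + 1 + 1 = 6 ≡ 0 (mod 2).
  s_2 = 0 + 0 + 1 + 1 + 0 + 1 + 1 + 1 = 5 ≡ 1 (mod 2).
  s_3 = 1 + 0 + 1 + 1 + 1 + 0 + 1 + 1 = 6 ≡ 0 (mod 2).
  s_4 = 1 + 0 + 0 + 1 + 1 + 0 + 1 + 1 = 5 ≡ 1 (mod 2).
s = (0, 1, 0, 1)^T — this equals column 5 of H (binary 0101), so error is at position 5.
Correct: flip bit 5 of r = 110001111100111 to get c = 110011111100111.


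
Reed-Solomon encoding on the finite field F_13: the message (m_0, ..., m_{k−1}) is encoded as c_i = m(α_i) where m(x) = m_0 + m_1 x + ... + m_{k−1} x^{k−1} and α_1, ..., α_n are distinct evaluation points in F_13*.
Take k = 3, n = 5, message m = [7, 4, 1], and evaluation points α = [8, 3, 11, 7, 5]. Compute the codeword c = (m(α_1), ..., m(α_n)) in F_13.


c = [12, 2, 3, 6, 0]

Message polynomial: m(x) = 7 + 4·x + 1·x^2 (mod 13).
For each evaluation point α_i, compute m(α_i) mod 13:
  α_1 = 8: Horner steps 1 → 12 → 12, so m(8) = 12.
  α_2 = 3: Horner steps 1 → 7 → 2, so m(3) = 2.
  α_3 = 11: Horner steps 1 → 2 → 3, so m(11) = 3.
  α_4 = 7: Horner steps 1 → 11 → 6, so m(7) = 6.
  α_5 = 5: Horner steps 1 → 9 → 0, so m(5) = 0.
Codeword c = [12, 2, 3, 6, 0] ∈ F_13^5.


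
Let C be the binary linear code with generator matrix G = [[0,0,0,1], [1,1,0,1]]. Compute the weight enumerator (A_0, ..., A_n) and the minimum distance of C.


Weight distribution: A_0 = 1, A_1 = 1, A_2 = 1, A_3 = 1. Minimum distance d = 1.

Enumerate all 2^2 = 4 messages m ∈ F_2^2.
For each, compute codeword c = mG in F_2^4, then tally its weight.
  m = 00 → c = 0000, weight = 0.
  m = 10 → c = 0001, weight = 1.
  m = 01 → c = 1101, weight = 3.
  m = 11 → c = 1100, weight = 2.
Tally weights:
  weight 0: 1 codewords.
  weight 1: 1 codewords.
  weight 2: 1 codewords.
  weight 3: 1 codewords.
Minimum distance d = smallest w > 0 with A_w > 0 = 1.
Sanity: Σ A_w = 4 = 2^2 = 4 ✓.


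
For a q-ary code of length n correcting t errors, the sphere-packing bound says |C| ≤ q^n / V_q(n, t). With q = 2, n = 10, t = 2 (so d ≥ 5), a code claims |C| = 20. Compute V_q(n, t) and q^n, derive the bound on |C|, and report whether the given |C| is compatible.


V_q(n, t) = 56, q^n = 1024, Hamming bound = 18, |C| = 20 > bound (violated).

Step 1: Compute V_q(n, t) = Σ_{j=0}^2 C(n, j) (q−1)^j.
  j = 0: C(10,0)·(1)^0 = 1·1 = 1.
  j = 1: C(10,1)·(1)^1 = 10·1 = 10.
  j = 2: C(10,2)·(1)^2 = 45·1 = 45.
  V_q(n, t) = 1 + 10 + 45 = 56.
Step 2: q^n = 2^10 = 1024.
Step 3: Hamming bound ⌊q^n / V_q(n,t)⌋ = ⌊1024/56⌋ = 18.
Step 4: Compare |C| = 20 to 18: violated.
The claimed |C| lies above the Hamming bound, so no 2-ary code of length 10 with d ≥ 5 can have 20 codewords.


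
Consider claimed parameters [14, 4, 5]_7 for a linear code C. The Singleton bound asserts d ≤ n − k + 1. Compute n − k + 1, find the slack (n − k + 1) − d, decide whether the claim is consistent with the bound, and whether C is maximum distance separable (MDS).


Singleton RHS = n − k + 1 = 11, slack = 6, bound satisfied, not MDS.

Singleton bound: d ≤ n − k + 1.
Here n = 14, k = 4, so n − k + 1 = 11.
Given d = 5, check d ≤ 11: YES.
Slack = (n − k + 1) − d = 6.
The code is NOT MDS (slack = 6 > 0).
Description: the claimed parameters are [14, 4, 5]_7; such a code would be non-MDS.


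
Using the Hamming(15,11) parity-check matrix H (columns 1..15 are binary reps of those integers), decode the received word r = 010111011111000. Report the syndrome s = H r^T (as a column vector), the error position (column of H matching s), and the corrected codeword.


s = (1, 0, 0, 1)^T, error position = 9, corrected codeword c = 010111010111000

Compute s = H r^T mod 2 one row at a time:
  s_1 = 1 + 1 + 1 + 1 + 1 + 0 + 0 + 0 = 5 ≡ 1 (mod 2).
  s_2 = 1 + 1 + 1 + 0 + 1 + 0 + 0 + 0 = 4 ≡ 0 (mod 2).
  s_3 = 1 + 0 + 1 + 0 + 1 + 1 + 0 + 0 = 4 ≡ 0 (mod 2).
  s_4 = 0 + 0 + 1 + 0 + 1 + 1 + 0 + 0 = 3 ≡ 1 (mod 2).
s = (1, 0, 0, 1)^T — this equals column 9 of H (binary 1001), so error is at position 9.
Correct: flip bit 9 of r = 010111011111000 to get c = 010111010111000.


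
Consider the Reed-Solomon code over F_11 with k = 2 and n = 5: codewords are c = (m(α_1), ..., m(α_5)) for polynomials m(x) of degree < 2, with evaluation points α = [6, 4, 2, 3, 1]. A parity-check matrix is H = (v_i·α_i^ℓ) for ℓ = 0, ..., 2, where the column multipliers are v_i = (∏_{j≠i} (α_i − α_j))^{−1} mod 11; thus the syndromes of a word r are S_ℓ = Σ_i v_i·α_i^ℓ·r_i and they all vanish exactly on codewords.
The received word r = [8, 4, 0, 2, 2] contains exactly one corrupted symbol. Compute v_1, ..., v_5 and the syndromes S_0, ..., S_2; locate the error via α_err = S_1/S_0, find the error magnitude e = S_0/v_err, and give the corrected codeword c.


S = (6, 6, 6), error at position 5, error magnitude e = 4, c = [8, 4, 0, 2, 9].

Step 1: column multipliers v_i = (∏_{j≠i}(α_i − α_j))^{−1} mod 11.
  i = 1 (α = 6): (6−4)(6−2)(6−3)(6−1) = 2·4·3·5 = 120 ≡ 10, so v_1 = 10^{−1} = 10 (mod 11).
  i = 2 (α = 4): (4−6)(4−2)(4−3)(4−1) = (−2)·2·1·3 = −12 ≡ 10, so v_2 = 10^{−1} = 10 (mod 11).
  i = 3 (α = 2): (2−6)(2−4)(2−3)(2−1) = (−4)·(−2)·(−1)·1 = −8 ≡ 3, so v_3 = 3^{−1} = 4 (mod 11).
  i = 4 (α = 3): (3−6)(3−4)(3−2)(3−1) = (−3)·(−1)·1·2 = 6 ≡ 6, so v_4 = 6^{−1} = 2 (mod 11).
  i = 5 (α = 1): (1−6)(1−4)(1−2)(1−3) = (−5)·(−3)·(−1)·(−2) = 30 ≡ 8, so v_5 = 8^{−1} = 7 (mod 11).
  v = [10, 10, 4, 2, 7].
Step 2: syndromes of r = [8, 4, 0, 2, 2] (all sums mod 11).
  S_0 = Σ v_i r_i = 10·8 + 10·4 + 4·0 + 2·2 + 7·2 = 138 ≡ 6.
  S_1 = Σ v_i α_i r_i = 10·6·8 + 10·4·4 + 4·2·0 + 2·3·2 + 7·1·2 = 666 ≡ 6.
  α_i^2 mod 11 = [3, 5, 4, 9, 1].
  S_2 = Σ v_i α_i^2 r_i = 10·3·8 + 10·5·4 + 4·4·0 + 2·9·2 + 7·1·2 = 490 ≡ 6.
  S = (6, 6, 6) ≠ 0, so r is not a codeword (an error is present).
Step 3: locate the error. For a single error e at position i, S_ℓ = v_i·e·α_i^ℓ, so α_err = S_1/S_0.
  S_0^{−1} = 6^{−1} = 2 (mod 11), so α_err = 6·2 = 12 ≡ 1 = α_5. Error position i = 5.
  Consistency check: S_2/S_1 = 6·2 = 12 ≡ 1 = α_err ✓ (single-error assumption holds).
Step 4: error magnitude e = S_0/v_5 = S_0·∏_{j≠5}(α_5 − α_j) = 6·8 = 48 ≡ 4 (mod 11).
Step 5: correct position 5: c_5 = r_5 − e = 2 − 4 ≡ 9 (mod 11). Hence c = [8, 4, 0, 2, 9].
  Check: interpolating c through the α_i gives m(x) = 7 + 2·x (degree < 2) with m(α_i) = c_i for every i, so c is indeed a codeword.


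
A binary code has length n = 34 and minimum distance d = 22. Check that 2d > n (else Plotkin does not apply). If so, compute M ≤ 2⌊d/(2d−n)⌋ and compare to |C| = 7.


Plotkin bound M ≤ 4; given |C| = 7 > bound (violated).

Check applicability: 2d = 44, n = 34.
2d − n = 10 > 0, so Plotkin applies.
Compute d/(2d−n) = 22/10 ≈ 2.2000.
⌊d/(2d−n)⌋ = 2.
Plotkin bound: M ≤ 2·2 = 4.
Given |C| = 7, check: VIOLATED.
This |C| is above the Plotkin bound, so no binary code with n = 34, d = 22 and 7 codewords exists.


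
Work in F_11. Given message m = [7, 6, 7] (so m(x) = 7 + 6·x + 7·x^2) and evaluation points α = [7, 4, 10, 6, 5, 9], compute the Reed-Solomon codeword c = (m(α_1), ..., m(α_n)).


c = [7, 0, 8, 9, 3, 1]

Message polynomial: m(x) = 7 + 6·x + 7·x^2 (mod 11).
For each evaluation point α_i, compute m(α_i) mod 11:
  α_1 = 7: Horner steps 7 → 0 → 7, so m(7) = 7.
  α_2 = 4: Horner steps 7 → 1 → 0, so m(4) = 0.
  α_3 = 10: Horner steps 7 → 10 → 8, so m(10) = 8.
  α_4 = 6: Horner steps 7 → 4 → 9, so m(6) = 9.
  α_5 = 5: Horner steps 7 → 8 → 3, so m(5) = 3.
  α_6 = 9: Horner steps 7 → 3 → 1, so m(9) = 1.
Codeword c = [7, 0, 8, 9, 3, 1] ∈ F_11^6.


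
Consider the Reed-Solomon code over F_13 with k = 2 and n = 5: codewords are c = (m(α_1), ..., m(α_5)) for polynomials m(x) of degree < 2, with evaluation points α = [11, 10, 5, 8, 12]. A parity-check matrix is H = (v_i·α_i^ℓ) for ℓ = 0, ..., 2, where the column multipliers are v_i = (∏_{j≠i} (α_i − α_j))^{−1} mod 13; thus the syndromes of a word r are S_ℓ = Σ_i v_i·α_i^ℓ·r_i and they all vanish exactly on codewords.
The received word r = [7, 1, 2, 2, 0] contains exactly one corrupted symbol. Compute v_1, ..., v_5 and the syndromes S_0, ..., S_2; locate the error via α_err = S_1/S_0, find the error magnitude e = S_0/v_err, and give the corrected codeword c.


S = (3, 2, 10), error at position 3, error magnitude e = 5, c = [7, 1, 10, 2, 0].

Step 1: column multipliers v_i = (∏_{j≠i}(α_i − α_j))^{−1} mod 13.
  i = 1 (α = 11): (11−10)(11−5)(11−8)(11−12) = 1·6·3·(−1) = −18 ≡ 8, so v_1 = 8^{−1} = 5 (mod 13).
  i = 2 (α = 10): (10−11)(10−5)(10−8)(10−12) = (−1)·5·2·(−2) = 20 ≡ 7, so v_2 = 7^{−1} = 2 (mod 13).
  i = 3 (α = 5): (5−11)(5−10)(5−8)(5−12) = (−6)·(−5)·(−3)·(−7) = 630 ≡ 6, so v_3 = 6^{−1} = 11 (mod 13).
  i = 4 (α = 8): (8−11)(8−10)(8−5)(8−12) = (−3)·(−2)·3·(−4) = −72 ≡ 6, so v_4 = 6^{−1} = 11 (mod 13).
  i = 5 (α = 12): (12−11)(12−10)(12−5)(12−8) = 1·2·7·4 = 56 ≡ 4, so v_5 = 4^{−1} = 10 (mod 13).
  v = [5, 2, 11, 11, 10].
Step 2: syndromes of r = [7, 1, 2, 2, 0] (all sums mod 13).
  S_0 = Σ v_i r_i = 5·7 + 2·1 + 11·2 + 11·2 + 10·0 = 81 ≡ 3.
  S_1 = Σ v_i α_i r_i = 5·11·7 + 2·10·1 + 11·5·2 + 11·8·2 + 10·12·0 = 691 ≡ 2.
  α_i^2 mod 13 = [4, 9, 12, 12, 1].
  S_2 = Σ v_i α_i^2 r_i = 5·4·7 + 2·9·1 + 11·12·2 + 11·12·2 + 10·1·0 = 686 ≡ 10.
  S = (3, 2, 10) ≠ 0, so r is not a codeword (an error is present).
Step 3: locate the error. For a single error e at position i, S_ℓ = v_i·e·α_i^ℓ, so α_err = S_1/S_0.
  S_0^{−1} = 3^{−1} = 9 (mod 13), so α_err = 2·9 = 18 ≡ 5 = α_3. Error position i = 3.
  Consistency check: S_2/S_1 = 10·7 = 70 ≡ 5 = α_err ✓ (single-error assumption holds).
Step 4: error magnitude e = S_0/v_3 = S_0·∏_{j≠3}(α_3 − α_j) = 3·6 = 18 ≡ 5 (mod 13).
Step 5: correct position 3: c_3 = r_3 − e = 2 − 5 ≡ 10 (mod 13). Hence c = [7, 1, 10, 2, 0].
  Check: interpolating c through the α_i gives m(x) = 6 + 6·x (degree < 2) with m(α_i) = c_i for every i, so c is indeed a codeword.


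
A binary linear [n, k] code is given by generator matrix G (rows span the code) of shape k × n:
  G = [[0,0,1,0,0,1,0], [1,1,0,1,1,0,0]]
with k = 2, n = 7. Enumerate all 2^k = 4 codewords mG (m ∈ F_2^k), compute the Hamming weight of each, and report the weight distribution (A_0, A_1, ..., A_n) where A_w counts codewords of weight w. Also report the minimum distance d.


Weight distribution: A_0 = 1, A_2 = 1, A_4 = 1, A_6 = 1. Minimum distance d = 2.

Enumerate all 2^2 = 4 messages m ∈ F_2^2.
For each, compute codeword c = mG in F_2^7, then tally its weight.
  m = 00 → c = 0000000, weight = 0.
  m = 10 → c = 0010010, weight = 2.
  m = 01 → c = 1101100, weight = 4.
  m = 11 → c = 1111110, weight = 6.
Tally weights:
  weight 0: 1 codewords.
  weight 2: 1 codewords.
  weight 4: 1 codewords.
  weight 6: 1 codewords.
Minimum distance d = smallest w > 0 with A_w > 0 = 2.
Sanity: Σ A_w = 4 = 2^2 = 4 ✓.


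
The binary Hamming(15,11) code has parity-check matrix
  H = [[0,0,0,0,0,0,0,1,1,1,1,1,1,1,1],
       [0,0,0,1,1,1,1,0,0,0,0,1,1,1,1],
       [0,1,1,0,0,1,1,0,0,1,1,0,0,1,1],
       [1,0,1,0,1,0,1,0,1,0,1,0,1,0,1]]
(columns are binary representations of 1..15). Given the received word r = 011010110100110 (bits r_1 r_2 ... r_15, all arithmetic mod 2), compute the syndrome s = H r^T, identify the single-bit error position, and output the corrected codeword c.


s = (0, 0, 1, 0)^T, error position = 2, corrected codeword c = 001010110100110

Compute s = H r^T mod 2 one row at a time:
  s_1 = 1 + 0 + 1 + 0 + 0 + 1 + 1 + 0 = 4 ≡ 0 (mod 2).
  s_2 = 0 + 1 + 0 + 1 + 0 + 1 + 1 + 0 = 4 ≡ 0 (mod 2).
  s_3 = 1 + 1 + 0 + 1 + 1 + 0 + 1 + 0 = 5 ≡ 1 (mod 2).
  s_4 = 0 + 1 + 1 + 1 + 0 + 0 + 1 + 0 = 4 ≡ 0 (mod 2).
s = (0, 0, 1, 0)^T — this equals column 2 of H (binary 0010), so error is at position 2.
Correct: flip bit 2 of r = 011010110100110 to get c = 001010110100110.


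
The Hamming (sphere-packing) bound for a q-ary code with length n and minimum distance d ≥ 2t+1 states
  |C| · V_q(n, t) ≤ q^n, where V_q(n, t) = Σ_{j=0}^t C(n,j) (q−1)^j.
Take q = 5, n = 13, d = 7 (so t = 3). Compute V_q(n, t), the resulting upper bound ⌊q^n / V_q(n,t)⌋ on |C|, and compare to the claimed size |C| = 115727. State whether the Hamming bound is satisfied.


V_q(n, t) = 19605, q^n = 1220703125, Hamming bound = 62264, |C| = 115727 > bound (violated).

Step 1: Compute V_q(n, t) = Σ_{j=0}^3 C(n, j) (q−1)^j.
  j = 0: C(13,0)·(4)^0 = 1·1 = 1.
  j = 1: C(13,1)·(4)^1 = 13·4 = 52.
  j = 2: C(13,2)·(4)^2 = 78·16 = 1248.
  j = 3: C(13,3)·(4)^3 = 286·64 = 18304.
  V_q(n, t) = 1 + 52 + 1248 + 18304 = 19605.
Step 2: q^n = 5^13 = 1220703125.
Step 3: Hamming bound ⌊q^n / V_q(n,t)⌋ = ⌊1220703125/19605⌋ = 62264.
Step 4: Compare |C| = 115727 to 62264: violated.
The claimed |C| lies above the Hamming bound, so no 5-ary code of length 13 with d ≥ 7 can have 115727 codewords.


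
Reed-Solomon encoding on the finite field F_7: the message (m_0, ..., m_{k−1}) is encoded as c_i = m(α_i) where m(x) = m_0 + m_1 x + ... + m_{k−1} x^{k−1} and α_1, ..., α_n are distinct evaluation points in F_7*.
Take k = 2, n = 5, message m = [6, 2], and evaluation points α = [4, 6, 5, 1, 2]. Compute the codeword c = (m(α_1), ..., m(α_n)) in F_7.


c = [0, 4, 2, 1, 3]

Message polynomial: m(x) = 6 + 2·x (mod 7).
For each evaluation point α_i, compute m(α_i) mod 7:
  α_1 = 4: Horner steps 2 → 0, so m(4) = 0.
  α_2 = 6: Horner steps 2 → 4, so m(6) = 4.
  α_3 = 5: Horner steps 2 → 2, so m(5) = 2.
  α_4 = 1: Horner steps 2 → 1, so m(1) = 1.
  α_5 = 2: Horner steps 2 → 3, so m(2) = 3.
Codeword c = [0, 4, 2, 1, 3] ∈ F_7^5.


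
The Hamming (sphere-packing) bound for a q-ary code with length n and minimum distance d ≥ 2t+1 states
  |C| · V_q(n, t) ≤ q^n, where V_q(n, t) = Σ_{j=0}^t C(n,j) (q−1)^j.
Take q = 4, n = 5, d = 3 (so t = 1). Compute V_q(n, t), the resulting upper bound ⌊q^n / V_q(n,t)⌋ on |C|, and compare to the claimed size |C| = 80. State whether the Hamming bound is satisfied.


V_q(n, t) = 16, q^n = 1024, Hamming bound = 64, |C| = 80 > bound (violated).

Step 1: Compute V_q(n, t) = Σ_{j=0}^1 C(n, j) (q−1)^j.
  j = 0: C(5,0)·(3)^0 = 1·1 = 1.
  j = 1: C(5,1)·(3)^1 = 5·3 = 15.
  V_q(n, t) = 1 + 15 = 16.
Step 2: q^n = 4^5 = 1024.
Step 3: Hamming bound ⌊q^n / V_q(n,t)⌋ = ⌊1024/16⌋ = 64.
Step 4: Compare |C| = 80 to 64: violated.
The claimed |C| lies above the Hamming bound, so no 4-ary code of length 5 with d ≥ 3 can have 80 codewords.


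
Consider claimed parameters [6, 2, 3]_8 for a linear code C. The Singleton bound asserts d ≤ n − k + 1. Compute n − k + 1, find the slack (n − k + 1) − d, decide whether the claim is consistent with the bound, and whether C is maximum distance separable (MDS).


Singleton RHS = n − k + 1 = 5, slack = 2, bound satisfied, not MDS.

Singleton bound: d ≤ n − k + 1.
Here n = 6, k = 2, so n − k + 1 = 5.
Given d = 3, check d ≤ 5: YES.
Slack = (n − k + 1) − d = 2.
The code is NOT MDS (slack = 2 > 0).
Description: the claimed parameters are [6, 2, 3]_8; such a code would be non-MDS.


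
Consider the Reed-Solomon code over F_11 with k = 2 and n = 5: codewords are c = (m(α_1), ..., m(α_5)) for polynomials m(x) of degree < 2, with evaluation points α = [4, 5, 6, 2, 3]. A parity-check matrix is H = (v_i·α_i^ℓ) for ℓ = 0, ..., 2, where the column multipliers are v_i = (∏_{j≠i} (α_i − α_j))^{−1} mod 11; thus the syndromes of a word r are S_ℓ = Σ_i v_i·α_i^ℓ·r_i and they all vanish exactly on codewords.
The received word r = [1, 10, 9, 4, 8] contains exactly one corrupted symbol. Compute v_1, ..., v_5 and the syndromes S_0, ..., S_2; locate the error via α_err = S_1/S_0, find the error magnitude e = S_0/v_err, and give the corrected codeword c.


S = (1, 5, 3), error at position 2, error magnitude e = 5, c = [1, 5, 9, 4, 8].

Step 1: column multipliers v_i = (∏_{j≠i}(α_i − α_j))^{−1} mod 11.
  i = 1 (α = 4): (4−5)(4−6)(4−2)(4−3) = (−1)·(−2)·2·1 = 4 ≡ 4, so v_1 = 4^{−1} = 3 (mod 11).
  i = 2 (α = 5): (5−4)(5−6)(5−2)(5−3) = 1·(−1)·3·2 = −6 ≡ 5, so v_2 = 5^{−1} = 9 (mod 11).
  i = 3 (α = 6): (6−4)(6−5)(6−2)(6−3) = 2·1·4·3 = 24 ≡ 2, so v_3 = 2^{−1} = 6 (mod 11).
  i = 4 (α = 2): (2−4)(2−5)(2−6)(2−3) = (−2)·(−3)·(−4)·(−1) = 24 ≡ 2, so v_4 = 2^{−1} = 6 (mod 11).
  i = 5 (α = 3): (3−4)(3−5)(3−6)(3−2) = (−1)·(−2)·(−3)·1 = −6 ≡ 5, so v_5 = 5^{−1} = 9 (mod 11).
  v = [3, 9, 6, 6, 9].
Step 2: syndromes of r = [1, 10, 9, 4, 8] (all sums mod 11).
  S_0 = Σ v_i r_i = 3·1 + 9·10 + 6·9 + 6·4 + 9·8 = 243 ≡ 1.
  S_1 = Σ v_i α_i r_i = 3·4·1 + 9·5·10 + 6·6·9 + 6·2·4 + 9·3·8 = 1050 ≡ 5.
  α_i^2 mod 11 = [5, 3, 3, 4, 9].
  S_2 = Σ v_i α_i^2 r_i = 3·5·1 + 9·3·10 + 6·3·9 + 6·4·4 + 9·9·8 = 1191 ≡ 3.
  S = (1, 5, 3) ≠ 0, so r is not a codeword (an error is present).
Step 3: locate the error. For a single error e at position i, S_ℓ = v_i·e·α_i^ℓ, so α_err = S_1/S_0.
  S_0^{−1} = 1^{−1} = 1 (mod 11), so α_err = 5·1 = 5 ≡ 5 = α_2. Error position i = 2.
  Consistency check: S_2/S_1 = 3·9 = 27 ≡ 5 = α_err ✓ (single-error assumption holds).
Step 4: error magnitude e = S_0/v_2 = S_0·∏_{j≠2}(α_2 − α_j) = 1·5 = 5 ≡ 5 (mod 11).
Step 5: correct position 2: c_2 = r_2 − e = 10 − 5 ≡ 5 (mod 11). Hence c = [1, 5, 9, 4, 8].
  Check: interpolating c through the α_i gives m(x) = 7 + 4·x (degree < 2) with m(α_i) = c_i for every i, so c is indeed a codeword.


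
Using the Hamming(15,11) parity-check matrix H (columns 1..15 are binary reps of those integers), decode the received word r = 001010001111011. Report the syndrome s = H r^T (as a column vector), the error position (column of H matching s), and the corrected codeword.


s = (0, 0, 1, 1)^T, error position = 3, corrected codeword c = 000010001111011

Compute s = H r^T mod 2 one row at a time:
  s_1 = 0 + 1 + 1 + 1 + 1 + 0 + 1 + 1 = 6 ≡ 0 (mod 2).
  s_2 = 0 + 1 + 0 + 0 + 1 + 0 + 1 + 1 = 4 ≡ 0 (mod 2).
  s_3 = 0 + 1 + 0 + 0 + 1 + 1 + 1 + 1 = 5 ≡ 1 (mod 2).
  s_4 = 0 + 1 + 1 + 0 + 1 + 1 + 0 + 1 = 5 ≡ 1 (mod 2).
s = (0, 0, 1, 1)^T — this equals column 3 of H (binary 0011), so error is at position 3.
Correct: flip bit 3 of r = 001010001111011 to get c = 000010001111011.


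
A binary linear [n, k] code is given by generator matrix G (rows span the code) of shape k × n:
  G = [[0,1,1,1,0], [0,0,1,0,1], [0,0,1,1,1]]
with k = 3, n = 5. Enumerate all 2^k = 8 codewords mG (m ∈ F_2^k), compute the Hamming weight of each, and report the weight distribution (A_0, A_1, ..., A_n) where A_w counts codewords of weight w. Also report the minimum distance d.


Weight distribution: A_0 = 1, A_1 = 1, A_2 = 3, A_3 = 3. Minimum distance d = 1.

Enumerate all 2^3 = 8 messages m ∈ F_2^3.
For each, compute codeword c = mG in F_2^5, then tally its weight.
  m = 000 → c = 00000, weight = 0.
  m = 100 → c = 01110, weight = 3.
  m = 010 → c = 00101, weight = 2.
  m = 110 → c = 01011, weight = 3.
  m = 001 → c = 00111, weight = 3.
  m = 101 → c = 01001, weight = 2.
  m = 011 → c = 00010, weight = 1.
  m = 111 → c = 01100, weight = 2.
Tally weights:
  weight 0: 1 codewords.
  weight 1: 1 codewords.
  weight 2: 3 codewords.
  weight 3: 3 codewords.
Minimum distance d = smallest w > 0 with A_w > 0 = 1.
Sanity: Σ A_w = 8 = 2^3 = 8 ✓.


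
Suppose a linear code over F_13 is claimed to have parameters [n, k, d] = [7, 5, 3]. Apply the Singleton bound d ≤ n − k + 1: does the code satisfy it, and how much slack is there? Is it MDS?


Singleton RHS = n − k + 1 = 3, slack = 0, bound satisfied, MDS.

Singleton bound: d ≤ n − k + 1.
Here n = 7, k = 5, so n − k + 1 = 3.
Given d = 3, check d ≤ 3: YES.
Slack = (n − k + 1) − d = 0.
The code is MDS (slack = 0).
Description: the claimed parameters are [7, 5, 3]_13; such a code would be MDS (meets Singleton bound).


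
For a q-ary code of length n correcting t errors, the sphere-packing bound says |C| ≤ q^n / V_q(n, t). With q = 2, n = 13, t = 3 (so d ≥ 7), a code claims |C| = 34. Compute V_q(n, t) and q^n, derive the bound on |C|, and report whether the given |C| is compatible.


V_q(n, t) = 378, q^n = 8192, Hamming bound = 21, |C| = 34 > bound (violated).

Step 1: Compute V_q(n, t) = Σ_{j=0}^3 C(n, j) (q−1)^j.
  j = 0: C(13,0)·(1)^0 = 1·1 = 1.
  j = 1: C(13,1)·(1)^1 = 13·1 = 13.
  j = 2: C(13,2)·(1)^2 = 78·1 = 78.
  j = 3: C(13,3)·(1)^3 = 286·1 = 286.
  V_q(n, t) = 1 + 13 + 78 + 286 = 378.
Step 2: q^n = 2^13 = 8192.
Step 3: Hamming bound ⌊q^n / V_q(n,t)⌋ = ⌊8192/378⌋ = 21.
Step 4: Compare |C| = 34 to 21: violated.
The claimed |C| lies above the Hamming bound, so no 2-ary code of length 13 with d ≥ 7 can have 34 codewords.


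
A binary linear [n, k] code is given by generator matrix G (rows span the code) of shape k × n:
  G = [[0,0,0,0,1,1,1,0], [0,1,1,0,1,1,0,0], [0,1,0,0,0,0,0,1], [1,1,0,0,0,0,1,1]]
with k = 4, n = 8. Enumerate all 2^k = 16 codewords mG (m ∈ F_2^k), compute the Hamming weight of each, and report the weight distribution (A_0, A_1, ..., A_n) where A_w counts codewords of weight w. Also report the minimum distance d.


Weight distribution: A_0 = 1, A_2 = 2, A_3 = 6, A_4 = 3, A_5 = 2, A_6 = 2. Minimum distance d = 2.

Enumerate all 2^4 = 16 messages m ∈ F_2^4.
For each, compute codeword c = mG in F_2^8, then tally its weight.
  m = 0000 → c = 00000000, weight = 0.
  m = 1000 → c = 00001110, weight = 3.
  m = 0100 → c = 01101100, weight = 4.
  m = 1100 → c = 01100010, weight = 3.
  m = 0010 → c = 01000001, weight = 2.
  m = 1010 → c = 01001111, weight = 5.
  m = 0110 → c = 00101101, weight = 4.
  m = 1110 → c = 00100011, weight = 3.
  m = 0001 → c = 11000011, weight = 4.
  m = 1001 → c = 11001101, weight = 5.
  m = 0101 → c = 10101111, weight = 6.
  m = 1101 → c = 10100001, weight = 3.
  m = 0011 → c = 10000010, weight = 2.
  m = 1011 → c = 10001100, weight = 3.
  m = 0111 → c = 11101110, weight = 6.
  m = 1111 → c = 11100000, weight = 3.
Tally weights:
  weight 0: 1 codewords.
  weight 2: 2 codewords.
  weight 3: 6 codewords.
  weight 4: 3 codewords.
  weight 5: 2 codewords.
  weight 6: 2 codewords.
Minimum distance d = smallest w > 0 with A_w > 0 = 2.
Sanity: Σ A_w = 16 = 2^4 = 16 ✓.


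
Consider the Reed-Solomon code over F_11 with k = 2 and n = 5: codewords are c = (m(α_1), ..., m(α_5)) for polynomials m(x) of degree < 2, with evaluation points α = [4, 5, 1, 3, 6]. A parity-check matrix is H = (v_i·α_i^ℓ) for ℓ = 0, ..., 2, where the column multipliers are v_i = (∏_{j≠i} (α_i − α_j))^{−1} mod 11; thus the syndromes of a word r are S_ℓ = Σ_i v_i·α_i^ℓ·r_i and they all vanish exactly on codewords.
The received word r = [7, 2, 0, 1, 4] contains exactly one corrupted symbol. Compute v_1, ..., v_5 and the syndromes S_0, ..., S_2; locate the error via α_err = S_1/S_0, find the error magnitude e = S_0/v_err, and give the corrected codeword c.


S = (5, 8, 4), error at position 5, error magnitude e = 7, c = [7, 2, 0, 1, 8].

Step 1: column multipliers v_i = (∏_{j≠i}(α_i − α_j))^{−1} mod 11.
  i = 1 (α = 4): (4−5)(4−1)(4−3)(4−6) = (−1)·3·1·(−2) = 6 ≡ 6, so v_1 = 6^{−1} = 2 (mod 11).
  i = 2 (α = 5): (5−4)(5−1)(5−3)(5−6) = 1·4·2·(−1) = −8 ≡ 3, so v_2 = 3^{−1} = 4 (mod 11).
  i = 3 (α = 1): (1−4)(1−5)(1−3)(1−6) = (−3)·(−4)·(−2)·(−5) = 120 ≡ 10, so v_3 = 10^{−1} = 10 (mod 11).
  i = 4 (α = 3): (3−4)(3−5)(3−1)(3−6) = (−1)·(−2)·2·(−3) = −12 ≡ 10, so v_4 = 10^{−1} = 10 (mod 11).
  i = 5 (α = 6): (6−4)(6−5)(6−1)(6−3) = 2·1·5·3 = 30 ≡ 8, so v_5 = 8^{−1} = 7 (mod 11).
  v = [2, 4, 10, 10, 7].
Step 2: syndromes of r = [7, 2, 0, 1, 4] (all sums mod 11).
  S_0 = Σ v_i r_i = 2·7 + 4·2 + 10·0 + 10·1 + 7·4 = 60 ≡ 5.
  S_1 = Σ v_i α_i r_i = 2·4·7 + 4·5·2 + 10·1·0 + 10·3·1 + 7·6·4 = 294 ≡ 8.
  α_i^2 mod 11 = [5, 3, 1, 9, 3].
  S_2 = Σ v_i α_i^2 r_i = 2·5·7 + 4·3·2 + 10·1·0 + 10·9·1 + 7·3·4 = 268 ≡ 4.
  S = (5, 8, 4) ≠ 0, so r is not a codeword (an error is present).
Step 3: locate the error. For a single error e at position i, S_ℓ = v_i·e·α_i^ℓ, so α_err = S_1/S_0.
  S_0^{−1} = 5^{−1} = 9 (mod 11), so α_err = 8·9 = 72 ≡ 6 = α_5. Error position i = 5.
  Consistency check: S_2/S_1 = 4·7 = 28 ≡ 6 = α_err ✓ (single-error assumption holds).
Step 4: error magnitude e = S_0/v_5 = S_0·∏_{j≠5}(α_5 − α_j) = 5·8 = 40 ≡ 7 (mod 11).
Step 5: correct position 5: c_5 = r_5 − e = 4 − 7 ≡ 8 (mod 11). Hence c = [7, 2, 0, 1, 8].
  Check: interpolating c through the α_i gives m(x) = 5 + 6·x (degree < 2) with m(α_i) = c_i for every i, so c is indeed a codeword.
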